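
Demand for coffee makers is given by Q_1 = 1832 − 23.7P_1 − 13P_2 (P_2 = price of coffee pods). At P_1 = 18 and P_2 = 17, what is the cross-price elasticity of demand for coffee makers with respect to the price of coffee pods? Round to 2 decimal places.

At P_1 = 18 and P_2 = 17: Q_1 = 1184.4.
∂Q_1/∂P_2 = -13.
ε = (∂Q_1/∂P_2)(P_2/Q_1) = -13 × (17/1184.4) ≈ -0.19.
Since ε < 0, coffee makers and coffee pods are complements.

-0.19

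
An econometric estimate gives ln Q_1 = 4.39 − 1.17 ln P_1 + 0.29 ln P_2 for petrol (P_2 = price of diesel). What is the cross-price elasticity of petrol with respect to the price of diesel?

0.29

In a log-linear (constant-elasticity) demand function, the coefficient on ln P_2 is the cross-price elasticity.
ε = 0.29. Positive, so petrol and diesel are substitutes.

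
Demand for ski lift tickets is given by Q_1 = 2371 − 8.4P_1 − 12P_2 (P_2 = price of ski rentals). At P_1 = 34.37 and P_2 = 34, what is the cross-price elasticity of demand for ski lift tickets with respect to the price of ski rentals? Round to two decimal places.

At P_1 = 34.37 and P_2 = 34: Q_1 = 1674.292.
∂Q_1/∂P_2 = -12.
ε = (∂Q_1/∂P_2)(P_2/Q_1) = -12 × (34/1674.292) ≈ -0.24.

-0.24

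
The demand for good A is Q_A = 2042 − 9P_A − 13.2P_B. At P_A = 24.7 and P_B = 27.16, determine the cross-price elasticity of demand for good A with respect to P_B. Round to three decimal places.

-0.245

At P_A = 24.7 and P_B = 27.16: Q_A = 1461.188.
∂Q_A/∂P_B = -13.2.
ε = (∂Q_A/∂P_B)(P_B/Q_A) = -13.2 × (27.16/1461.188) ≈ -0.245.
Since ε < 0, good A and good B are complements.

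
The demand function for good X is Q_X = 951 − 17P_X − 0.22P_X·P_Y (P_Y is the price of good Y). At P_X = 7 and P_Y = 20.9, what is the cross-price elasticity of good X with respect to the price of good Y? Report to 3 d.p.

At P_X = 7 and P_Y = 20.9: Q_X = 799.814.
∂Q_X/∂P_Y = -0.22P_X = -0.22(7) = -1.5400.
ε = (∂Q_X/∂P_Y)(P_Y/Q_X) = -1.5400 × (20.9/799.814) ≈ -0.040.
ε < 0: complements.

-0.040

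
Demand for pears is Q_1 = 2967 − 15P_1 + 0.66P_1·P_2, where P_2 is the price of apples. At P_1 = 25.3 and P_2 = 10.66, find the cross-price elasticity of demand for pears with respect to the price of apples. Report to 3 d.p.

0.064

At P_1 = 25.3 and P_2 = 10.66: Q_1 = 2765.501.
∂Q_1/∂P_2 = 0.66P_1 = 0.66(25.3) = 16.6980.
ε = (∂Q_1/∂P_2)(P_2/Q_1) = 16.6980 × (10.66/2765.501) ≈ 0.064.
ε > 0: substitutes.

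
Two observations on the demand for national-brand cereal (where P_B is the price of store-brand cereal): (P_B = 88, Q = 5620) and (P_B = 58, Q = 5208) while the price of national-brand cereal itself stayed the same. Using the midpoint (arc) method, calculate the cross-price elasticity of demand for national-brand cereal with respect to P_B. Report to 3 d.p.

ΔQ_A = 5208 − 5620 = -412; ΔP_B = 58 − 88 = -30.
Midpoints: Q̄_A = 5414.0, P̄_B = 73.00.
ε = (ΔQ_A/Q̄_A)/(ΔP_B/P̄_B) = (-412/5414.0)/(-30/73.00) ≈ 0.185.

0.185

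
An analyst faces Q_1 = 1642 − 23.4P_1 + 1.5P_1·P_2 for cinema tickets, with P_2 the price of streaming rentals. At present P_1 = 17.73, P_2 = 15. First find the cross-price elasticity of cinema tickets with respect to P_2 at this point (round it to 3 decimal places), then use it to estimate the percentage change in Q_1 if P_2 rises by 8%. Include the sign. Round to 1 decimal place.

2.0%

At P_1 = 17.73, P_2 = 15: Q_1 = 1626.043.
∂Q_1/∂P_2 = 1.5P_1 = 26.5950.
ε = (∂Q_1/∂P_2)(P_2/Q_1) = 26.5950 × 15/1626.043 ≈ 0.245.
%ΔQ_1 ≈ ε × %ΔP_2 = 0.245 × (8%) = 2.0%.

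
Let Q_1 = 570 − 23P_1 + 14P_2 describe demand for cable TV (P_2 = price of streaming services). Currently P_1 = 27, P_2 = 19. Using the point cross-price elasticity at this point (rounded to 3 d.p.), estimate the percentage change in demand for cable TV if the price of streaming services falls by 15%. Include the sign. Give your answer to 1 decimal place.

-18.6%

At P_1 = 27, P_2 = 19: Q_1 = 215.
∂Q_1/∂P_2 = 14.
ε = (∂Q_1/∂P_2)(P_2/Q_1) = 14.0000 × 19/215 ≈ 1.237.
%ΔQ_1 ≈ ε × %ΔP_2 = 1.237 × (-15%) = -18.6%.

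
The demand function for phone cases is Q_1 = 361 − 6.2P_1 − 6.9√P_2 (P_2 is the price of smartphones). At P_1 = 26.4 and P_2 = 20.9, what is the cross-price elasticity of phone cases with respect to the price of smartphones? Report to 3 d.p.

-0.095

At P_1 = 26.4 and P_2 = 20.9: Q_1 = 165.776.
∂Q_1/∂P_2 = -6.9/(2√P_2) = -6.9/(2√20.9) = -0.7547.
ε = (∂Q_1/∂P_2)(P_2/Q_1) = -0.7547 × (20.9/165.776) ≈ -0.095.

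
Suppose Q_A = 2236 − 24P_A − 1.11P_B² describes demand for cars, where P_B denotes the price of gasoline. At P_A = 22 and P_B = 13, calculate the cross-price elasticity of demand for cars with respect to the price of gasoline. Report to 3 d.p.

-0.247

At P_A = 22 and P_B = 13: Q_A = 1520.41.
∂Q_A/∂P_B = -2.22P_B = -2.22(13) = -28.8600.
ε = (∂Q_A/∂P_B)(P_B/Q_A) = -28.8600 × (13/1520.41) ≈ -0.247.
ε < 0: complements.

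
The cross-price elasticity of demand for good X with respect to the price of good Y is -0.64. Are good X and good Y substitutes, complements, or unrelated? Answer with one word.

ε = -0.64 < 0, so a higher price of good Y lowers demand for good X: complements.

complements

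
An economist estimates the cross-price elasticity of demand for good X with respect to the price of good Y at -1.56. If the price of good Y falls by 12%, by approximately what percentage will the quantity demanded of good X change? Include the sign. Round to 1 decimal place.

18.7%

%ΔQ ≈ ε × %ΔP of good Y = -1.56 × (-12%) = 18.7%.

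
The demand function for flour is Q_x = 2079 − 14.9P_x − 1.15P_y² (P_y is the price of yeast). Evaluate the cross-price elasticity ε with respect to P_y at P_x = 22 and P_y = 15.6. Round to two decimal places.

-0.38

At P_x = 22 and P_y = 15.6: Q_x = 1471.336.
∂Q_x/∂P_y = -2.3P_y = -2.3(15.6) = -35.8800.
ε = (∂Q_x/∂P_y)(P_y/Q_x) = -35.8800 × (15.6/1471.336) ≈ -0.38.
ε < 0: complements.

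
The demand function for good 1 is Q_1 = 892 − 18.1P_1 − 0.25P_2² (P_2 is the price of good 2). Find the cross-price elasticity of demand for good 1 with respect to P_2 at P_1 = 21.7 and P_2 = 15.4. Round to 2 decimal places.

-0.27

At P_1 = 21.7 and P_2 = 15.4: Q_1 = 439.94.
∂Q_1/∂P_2 = -0.5P_2 = -0.5(15.4) = -7.7000.
ε = (∂Q_1/∂P_2)(P_2/Q_1) = -7.7000 × (15.4/439.94) ≈ -0.27.
ε < 0: complements.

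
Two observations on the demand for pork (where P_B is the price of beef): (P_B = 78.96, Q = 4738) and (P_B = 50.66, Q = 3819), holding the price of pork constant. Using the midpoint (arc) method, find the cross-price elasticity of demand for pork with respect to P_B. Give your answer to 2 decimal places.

ΔQ_A = 3819 − 4738 = -919; ΔP_B = 50.66 − 78.96 = -28.3.
Midpoints: Q̄_A = 4278.5, P̄_B = 64.81.
ε = (ΔQ_A/Q̄_A)/(ΔP_B/P̄_B) = (-919/4278.5)/(-28.3/64.81) ≈ 0.49.

0.49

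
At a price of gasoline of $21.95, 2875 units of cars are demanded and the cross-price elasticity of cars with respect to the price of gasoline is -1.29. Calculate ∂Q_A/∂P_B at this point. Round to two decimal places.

-168.96

ε = (∂Q_A/∂P_B)·(P_B/Q_A) ⇒ ∂Q_A/∂P_B = ε·Q_A/P_B = -1.29 × 2875/21.95 ≈ -168.96.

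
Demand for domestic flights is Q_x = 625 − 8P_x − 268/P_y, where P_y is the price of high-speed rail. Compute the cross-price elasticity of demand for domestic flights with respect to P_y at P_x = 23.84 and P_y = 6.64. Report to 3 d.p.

0.102

At P_x = 23.84 and P_y = 6.64: Q_x = 393.919.
∂Q_x/∂P_y = 268/P_y² = 6.0785.
ε = (∂Q_x/∂P_y)(P_y/Q_x) = 6.0785 × (6.64/393.919) ≈ 0.102.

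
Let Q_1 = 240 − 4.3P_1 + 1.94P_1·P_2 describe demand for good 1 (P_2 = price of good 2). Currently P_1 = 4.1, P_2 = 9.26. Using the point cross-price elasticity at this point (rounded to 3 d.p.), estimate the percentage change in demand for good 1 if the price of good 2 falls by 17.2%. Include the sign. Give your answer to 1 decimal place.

-4.3%

At P_1 = 4.1, P_2 = 9.26: Q_1 = 296.024.
∂Q_1/∂P_2 = 1.94P_1 = 7.9540.
ε = (∂Q_1/∂P_2)(P_2/Q_1) = 7.9540 × 9.26/296.024 ≈ 0.249.
%ΔQ_1 ≈ ε × %ΔP_2 = 0.249 × (-17.2%) = -4.3%.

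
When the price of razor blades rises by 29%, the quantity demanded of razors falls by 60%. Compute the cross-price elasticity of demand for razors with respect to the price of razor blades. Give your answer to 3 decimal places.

ε = (%ΔQ of razors) / (%ΔP of razor blades) = (-60%) / (29%) ≈ -2.069.

-2.069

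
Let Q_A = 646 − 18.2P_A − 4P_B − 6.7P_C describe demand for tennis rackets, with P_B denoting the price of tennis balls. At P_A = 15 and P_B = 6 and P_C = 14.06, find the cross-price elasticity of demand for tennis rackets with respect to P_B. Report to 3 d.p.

-0.094

At P_A = 15 and P_B = 6 and P_C = 14.06: Q_A = 254.798.
∂Q_A/∂P_B = -4.
ε = (∂Q_A/∂P_B)(P_B/Q_A) = -4 × (6/254.798) ≈ -0.094.
Since ε < 0, tennis rackets and tennis balls are complements.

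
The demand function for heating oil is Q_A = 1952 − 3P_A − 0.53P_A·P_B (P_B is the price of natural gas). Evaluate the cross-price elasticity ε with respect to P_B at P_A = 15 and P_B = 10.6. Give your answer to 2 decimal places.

At P_A = 15 and P_B = 10.6: Q_A = 1822.73.
∂Q_A/∂P_B = -0.53P_A = -0.53(15) = -7.9500.
ε = (∂Q_A/∂P_B)(P_B/Q_A) = -7.9500 × (10.6/1822.73) ≈ -0.05.

-0.05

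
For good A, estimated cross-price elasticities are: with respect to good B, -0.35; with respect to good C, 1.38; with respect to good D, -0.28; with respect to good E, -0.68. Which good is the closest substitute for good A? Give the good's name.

Substitutes have ε > 0. Among the positive values, 1.38 (good C) is largest.

good C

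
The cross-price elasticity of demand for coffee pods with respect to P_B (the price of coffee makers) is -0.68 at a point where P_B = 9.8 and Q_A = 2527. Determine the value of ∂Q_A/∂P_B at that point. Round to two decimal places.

ε = (∂Q_A/∂P_B)·(P_B/Q_A) ⇒ ∂Q_A/∂P_B = ε·Q_A/P_B = -0.68 × 2527/9.8 ≈ -175.34.

-175.34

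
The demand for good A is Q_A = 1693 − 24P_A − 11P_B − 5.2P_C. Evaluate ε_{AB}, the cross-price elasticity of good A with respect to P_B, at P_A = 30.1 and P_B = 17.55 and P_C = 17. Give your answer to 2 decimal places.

At P_A = 30.1 and P_B = 17.55 and P_C = 17: Q_A = 689.15.
∂Q_A/∂P_B = -11.
ε = (∂Q_A/∂P_B)(P_B/Q_A) = -11 × (17.55/689.15) ≈ -0.28.
Since ε < 0, good A and good B are complements.

-0.28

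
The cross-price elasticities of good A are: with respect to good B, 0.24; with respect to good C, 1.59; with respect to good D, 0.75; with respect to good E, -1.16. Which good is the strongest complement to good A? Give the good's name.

Complements have ε < 0. The most negative value is -1.16 (good E).

good E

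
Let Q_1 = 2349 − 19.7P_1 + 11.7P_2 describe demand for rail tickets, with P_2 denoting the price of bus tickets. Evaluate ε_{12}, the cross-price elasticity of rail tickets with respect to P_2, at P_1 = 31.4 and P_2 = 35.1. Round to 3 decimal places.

0.192

At P_1 = 31.4 and P_2 = 35.1: Q_1 = 2141.09.
∂Q_1/∂P_2 = 11.7.
ε = (∂Q_1/∂P_2)(P_2/Q_1) = 11.7 × (35.1/2141.09) ≈ 0.192.
Since ε > 0, rail tickets and bus tickets are substitutes.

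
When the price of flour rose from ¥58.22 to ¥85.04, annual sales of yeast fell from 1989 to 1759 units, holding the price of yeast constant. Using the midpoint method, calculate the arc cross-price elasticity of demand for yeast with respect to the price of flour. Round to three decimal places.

ΔQ_A = 1759 − 1989 = -230; ΔP_B = 85.04 − 58.22 = 26.82.
Midpoints: Q̄_A = 1874.0, P̄_B = 71.63.
ε = (ΔQ_A/Q̄_A)/(ΔP_B/P̄_B) = (-230/1874.0)/(26.82/71.63) ≈ -0.328.
ε < 0: yeast and flour are complements.

-0.328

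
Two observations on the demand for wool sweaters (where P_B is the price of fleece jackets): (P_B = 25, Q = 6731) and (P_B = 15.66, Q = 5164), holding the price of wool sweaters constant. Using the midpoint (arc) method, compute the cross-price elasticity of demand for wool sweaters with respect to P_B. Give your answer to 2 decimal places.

ΔQ_A = 5164 − 6731 = -1567; ΔP_B = 15.66 − 25 = -9.34.
Midpoints: Q̄_A = 5947.5, P̄_B = 20.33.
ε = (ΔQ_A/Q̄_A)/(ΔP_B/P̄_B) = (-1567/5947.5)/(-9.34/20.33) ≈ 0.57.

0.57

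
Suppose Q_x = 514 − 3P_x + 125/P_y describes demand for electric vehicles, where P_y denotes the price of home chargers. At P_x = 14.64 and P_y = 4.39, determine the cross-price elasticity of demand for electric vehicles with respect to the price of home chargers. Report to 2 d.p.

At P_x = 14.64 and P_y = 4.39: Q_x = 498.554.
∂Q_x/∂P_y = −125/P_y² = -6.4861.
ε = (∂Q_x/∂P_y)(P_y/Q_x) = -6.4861 × (4.39/498.554) ≈ -0.06.
ε < 0: complements.

-0.06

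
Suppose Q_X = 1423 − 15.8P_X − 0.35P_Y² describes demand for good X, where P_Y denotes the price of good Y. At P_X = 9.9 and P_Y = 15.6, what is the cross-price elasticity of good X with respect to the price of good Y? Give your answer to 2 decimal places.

At P_X = 9.9 and P_Y = 15.6: Q_X = 1181.404.
∂Q_X/∂P_Y = -0.7P_Y = -0.7(15.6) = -10.9200.
ε = (∂Q_X/∂P_Y)(P_Y/Q_X) = -10.9200 × (15.6/1181.404) ≈ -0.14.
ε < 0: complements.

-0.14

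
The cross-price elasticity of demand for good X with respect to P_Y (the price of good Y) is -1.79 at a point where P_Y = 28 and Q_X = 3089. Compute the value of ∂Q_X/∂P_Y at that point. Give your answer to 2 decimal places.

ε = (∂Q_X/∂P_Y)·(P_Y/Q_X) ⇒ ∂Q_X/∂P_Y = ε·Q_X/P_Y = -1.79 × 3089/28 ≈ -197.48.

-197.48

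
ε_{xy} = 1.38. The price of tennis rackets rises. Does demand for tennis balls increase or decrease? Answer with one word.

ε > 0 and the price of tennis rackets rises, so the quantity of tennis balls moves in the same direction: it increases.

increase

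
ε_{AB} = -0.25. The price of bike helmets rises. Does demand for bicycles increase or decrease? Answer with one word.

ε < 0 and the price of bike helmets rises, so the quantity of bicycles moves in the opposite direction: it decreases.

decrease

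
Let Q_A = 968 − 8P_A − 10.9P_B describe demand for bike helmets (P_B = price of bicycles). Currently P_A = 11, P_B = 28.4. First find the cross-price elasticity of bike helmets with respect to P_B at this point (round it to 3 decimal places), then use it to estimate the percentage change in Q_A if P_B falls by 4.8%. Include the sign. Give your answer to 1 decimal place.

2.6%

At P_A = 11, P_B = 28.4: Q_A = 570.44.
∂Q_A/∂P_B = -10.9.
ε = (∂Q_A/∂P_B)(P_B/Q_A) = -10.9000 × 28.4/570.44 ≈ -0.543.
%ΔQ_A ≈ ε × %ΔP_B = -0.543 × (-4.8%) = 2.6%.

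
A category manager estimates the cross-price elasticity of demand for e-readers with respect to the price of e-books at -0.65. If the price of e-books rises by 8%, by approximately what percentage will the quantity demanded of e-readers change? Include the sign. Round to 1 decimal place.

%ΔQ ≈ ε × %ΔP of e-books = -0.65 × (8%) = -5.2%.
Demand for e-readers falls by about 5.2%.

-5.2%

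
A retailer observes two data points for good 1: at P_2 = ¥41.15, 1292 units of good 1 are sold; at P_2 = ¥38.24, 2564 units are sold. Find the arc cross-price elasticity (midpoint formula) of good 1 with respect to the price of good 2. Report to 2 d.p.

ΔQ_1 = 2564 − 1292 = 1272; ΔP_2 = 38.24 − 41.15 = -2.91.
Midpoints: Q̄_1 = 1928.0, P̄_2 = 39.70.
ε = (ΔQ_1/Q̄_1)/(ΔP_2/P̄_2) = (1272/1928.0)/(-2.91/39.70) ≈ -9.00.

-9.00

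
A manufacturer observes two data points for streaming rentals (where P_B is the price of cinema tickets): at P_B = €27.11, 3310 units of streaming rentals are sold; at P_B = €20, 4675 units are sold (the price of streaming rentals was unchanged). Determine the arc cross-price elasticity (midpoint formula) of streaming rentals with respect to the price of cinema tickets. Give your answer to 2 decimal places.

ΔQ_A = 4675 − 3310 = 1365; ΔP_B = 20 − 27.11 = -7.11.
Midpoints: Q̄_A = 3992.5, P̄_B = 23.55.
ε = (ΔQ_A/Q̄_A)/(ΔP_B/P̄_B) = (1365/3992.5)/(-7.11/23.55) ≈ -1.13.

-1.13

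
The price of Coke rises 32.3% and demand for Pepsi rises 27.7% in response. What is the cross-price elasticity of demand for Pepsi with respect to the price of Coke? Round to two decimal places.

ε = (%ΔQ of Pepsi) / (%ΔP of Coke) = (27.7%) / (32.3%) ≈ 0.86.
Positive cross-price elasticity: substitutes.

0.86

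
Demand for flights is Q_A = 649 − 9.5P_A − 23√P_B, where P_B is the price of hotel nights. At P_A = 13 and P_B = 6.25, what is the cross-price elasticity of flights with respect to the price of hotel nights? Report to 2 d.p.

At P_A = 13 and P_B = 6.25: Q_A = 468.
∂Q_A/∂P_B = -23/(2√P_B) = -23/(2√6.25) = -4.6000.
ε = (∂Q_A/∂P_B)(P_B/Q_A) = -4.6000 × (6.25/468) ≈ -0.06.

-0.06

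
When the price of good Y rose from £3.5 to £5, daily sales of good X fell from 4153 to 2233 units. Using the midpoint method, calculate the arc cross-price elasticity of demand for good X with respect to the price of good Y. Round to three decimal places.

ΔQ_X = 2233 − 4153 = -1920; ΔP_Y = 5 − 3.5 = 1.5.
Midpoints: Q̄_X = 3193.0, P̄_Y = 4.25.
ε = (ΔQ_X/Q̄_X)/(ΔP_Y/P̄_Y) = (-1920/3193.0)/(1.5/4.25) ≈ -1.704.

-1.704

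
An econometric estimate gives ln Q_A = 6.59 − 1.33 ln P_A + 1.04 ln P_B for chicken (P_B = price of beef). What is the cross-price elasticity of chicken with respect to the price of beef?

In a log-linear (constant-elasticity) demand function, the coefficient on ln P_B is the cross-price elasticity.
ε = 1.04. Positive, so chicken and beef are substitutes.

1.04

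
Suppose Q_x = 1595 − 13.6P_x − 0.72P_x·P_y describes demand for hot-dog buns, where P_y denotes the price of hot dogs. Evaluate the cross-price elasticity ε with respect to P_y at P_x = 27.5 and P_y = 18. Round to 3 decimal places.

-0.412

At P_x = 27.5 and P_y = 18: Q_x = 864.6.
∂Q_x/∂P_y = -0.72P_x = -0.72(27.5) = -19.8000.
ε = (∂Q_x/∂P_y)(P_y/Q_x) = -19.8000 × (18/864.6) ≈ -0.412.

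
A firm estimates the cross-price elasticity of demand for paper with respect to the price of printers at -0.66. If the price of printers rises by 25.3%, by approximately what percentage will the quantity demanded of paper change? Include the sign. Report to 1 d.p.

%ΔQ ≈ ε × %ΔP of printers = -0.66 × (25.3%) = -16.7%.

-16.7%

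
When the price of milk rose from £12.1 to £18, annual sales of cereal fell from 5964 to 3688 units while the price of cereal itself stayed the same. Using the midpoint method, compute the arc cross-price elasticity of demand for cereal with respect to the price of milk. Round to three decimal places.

ΔQ_A = 3688 − 5964 = -2276; ΔP_B = 18 − 12.1 = 5.9.
Midpoints: Q̄_A = 4826.0, P̄_B = 15.05.
ε = (ΔQ_A/Q̄_A)/(ΔP_B/P̄_B) = (-2276/4826.0)/(5.9/15.05) ≈ -1.203.
ε < 0: cereal and milk are complements.

-1.203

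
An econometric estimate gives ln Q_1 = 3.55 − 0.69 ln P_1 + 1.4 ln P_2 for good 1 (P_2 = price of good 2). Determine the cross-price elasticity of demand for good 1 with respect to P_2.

In a log-linear (constant-elasticity) demand function, the coefficient on ln P_2 is the cross-price elasticity.
ε = 1.40. Positive, so good 1 and good 2 are substitutes.

1.40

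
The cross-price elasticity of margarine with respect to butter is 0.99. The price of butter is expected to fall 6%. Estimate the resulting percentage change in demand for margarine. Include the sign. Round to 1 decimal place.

-5.9%

%ΔQ ≈ ε × %ΔP of butter = 0.99 × (-6%) = -5.9%.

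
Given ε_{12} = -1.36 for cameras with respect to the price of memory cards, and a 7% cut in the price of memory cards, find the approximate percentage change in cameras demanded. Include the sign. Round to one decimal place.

9.5%

%ΔQ ≈ ε × %ΔP of memory cards = -1.36 × (-7%) = 9.5%.
Demand for cameras rises by about 9.5%.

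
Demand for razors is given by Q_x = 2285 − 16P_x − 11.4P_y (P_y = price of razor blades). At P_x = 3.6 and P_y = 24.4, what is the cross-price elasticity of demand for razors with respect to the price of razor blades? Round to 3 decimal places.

-0.143

At P_x = 3.6 and P_y = 24.4: Q_x = 1949.24.
∂Q_x/∂P_y = -11.4.
ε = (∂Q_x/∂P_y)(P_y/Q_x) = -11.4 × (24.4/1949.24) ≈ -0.143.
Since ε < 0, razors and razor blades are complements.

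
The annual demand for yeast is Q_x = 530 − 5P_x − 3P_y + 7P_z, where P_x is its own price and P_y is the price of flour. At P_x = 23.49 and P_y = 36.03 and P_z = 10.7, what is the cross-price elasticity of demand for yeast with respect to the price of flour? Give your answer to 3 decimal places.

At P_x = 23.49 and P_y = 36.03 and P_z = 10.7: Q_x = 379.36.
∂Q_x/∂P_y = -3.
ε = (∂Q_x/∂P_y)(P_y/Q_x) = -3 × (36.03/379.36) ≈ -0.285.

-0.285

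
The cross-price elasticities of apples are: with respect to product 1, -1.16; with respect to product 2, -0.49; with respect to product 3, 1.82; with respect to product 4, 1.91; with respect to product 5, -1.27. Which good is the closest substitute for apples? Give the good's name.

Substitutes have ε > 0. Among the positive values, 1.91 (product 4) is largest.

product 4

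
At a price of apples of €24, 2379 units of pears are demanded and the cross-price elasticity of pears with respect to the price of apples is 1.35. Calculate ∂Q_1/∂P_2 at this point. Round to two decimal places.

ε = (∂Q_1/∂P_2)·(P_2/Q_1) ⇒ ∂Q_1/∂P_2 = ε·Q_1/P_2 = 1.35 × 2379/24 ≈ 133.82.

133.82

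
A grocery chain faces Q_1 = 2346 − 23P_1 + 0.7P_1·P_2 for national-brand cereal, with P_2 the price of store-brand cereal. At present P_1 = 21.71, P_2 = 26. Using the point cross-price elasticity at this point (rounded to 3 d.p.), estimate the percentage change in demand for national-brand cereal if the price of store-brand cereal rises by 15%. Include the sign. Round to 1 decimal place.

2.6%

At P_1 = 21.71, P_2 = 26: Q_1 = 2241.792.
∂Q_1/∂P_2 = 0.7P_1 = 15.1970.
ε = (∂Q_1/∂P_2)(P_2/Q_1) = 15.1970 × 26/2241.792 ≈ 0.176.
%ΔQ_1 ≈ ε × %ΔP_2 = 0.176 × (15%) = 2.6%.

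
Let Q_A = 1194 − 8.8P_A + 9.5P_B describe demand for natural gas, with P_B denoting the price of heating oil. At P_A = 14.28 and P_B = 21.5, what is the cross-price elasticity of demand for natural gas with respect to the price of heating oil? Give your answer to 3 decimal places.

0.160

At P_A = 14.28 and P_B = 21.5: Q_A = 1272.586.
∂Q_A/∂P_B = 9.5.
ε = (∂Q_A/∂P_B)(P_B/Q_A) = 9.5 × (21.5/1272.586) ≈ 0.160.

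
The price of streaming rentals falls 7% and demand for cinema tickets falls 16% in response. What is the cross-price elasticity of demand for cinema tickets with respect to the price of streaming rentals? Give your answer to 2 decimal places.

ε = (%ΔQ of cinema tickets) / (%ΔP of streaming rentals) = (-16%) / (-7%) ≈ 2.29.

2.29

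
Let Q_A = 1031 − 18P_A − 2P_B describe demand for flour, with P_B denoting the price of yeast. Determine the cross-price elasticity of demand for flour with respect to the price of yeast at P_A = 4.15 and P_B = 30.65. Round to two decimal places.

At P_A = 4.15 and P_B = 30.65: Q_A = 895.
∂Q_A/∂P_B = -2.
ε = (∂Q_A/∂P_B)(P_B/Q_A) = -2 × (30.65/895) ≈ -0.07.
Since ε < 0, flour and yeast are complements.

-0.07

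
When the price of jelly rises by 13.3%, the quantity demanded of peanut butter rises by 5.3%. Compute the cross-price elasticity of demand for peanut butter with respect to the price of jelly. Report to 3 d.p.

ε = (%ΔQ of peanut butter) / (%ΔP of jelly) = (5.3%) / (13.3%) ≈ 0.398.
Positive cross-price elasticity: substitutes.

0.398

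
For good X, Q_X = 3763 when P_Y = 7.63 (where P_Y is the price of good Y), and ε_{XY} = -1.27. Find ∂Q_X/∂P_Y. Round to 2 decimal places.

-626.34

ε = (∂Q_X/∂P_Y)·(P_Y/Q_X) ⇒ ∂Q_X/∂P_Y = ε·Q_X/P_Y = -1.27 × 3763/7.63 ≈ -626.34.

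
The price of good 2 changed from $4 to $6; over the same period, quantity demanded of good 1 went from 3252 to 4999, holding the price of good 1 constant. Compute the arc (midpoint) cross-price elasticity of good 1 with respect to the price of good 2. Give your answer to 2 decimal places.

ΔQ_1 = 4999 − 3252 = 1747; ΔP_2 = 6 − 4 = 2.
Midpoints: Q̄_1 = 4125.5, P̄_2 = 5.00.
ε = (ΔQ_1/Q̄_1)/(ΔP_2/P̄_2) = (1747/4125.5)/(2/5.00) ≈ 1.06.
ε > 0: good 1 and good 2 are substitutes.

1.06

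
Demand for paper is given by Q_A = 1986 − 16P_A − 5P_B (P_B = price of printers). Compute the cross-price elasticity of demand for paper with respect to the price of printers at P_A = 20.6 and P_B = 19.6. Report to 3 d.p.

-0.063

At P_A = 20.6 and P_B = 19.6: Q_A = 1558.4.
∂Q_A/∂P_B = -5.
ε = (∂Q_A/∂P_B)(P_B/Q_A) = -5 × (19.6/1558.4) ≈ -0.063.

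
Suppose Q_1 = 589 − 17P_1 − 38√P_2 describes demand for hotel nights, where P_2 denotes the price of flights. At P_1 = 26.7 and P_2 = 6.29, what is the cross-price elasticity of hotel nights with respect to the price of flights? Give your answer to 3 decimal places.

At P_1 = 26.7 and P_2 = 6.29: Q_1 = 39.796.
∂Q_1/∂P_2 = -38/(2√P_2) = -38/(2√6.29) = -7.5758.
ε = (∂Q_1/∂P_2)(P_2/Q_1) = -7.5758 × (6.29/39.796) ≈ -1.197.

-1.197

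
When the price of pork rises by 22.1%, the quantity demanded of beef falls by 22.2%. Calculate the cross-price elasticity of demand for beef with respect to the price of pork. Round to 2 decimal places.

ε = (%ΔQ of beef) / (%ΔP of pork) = (-22.2%) / (22.1%) ≈ -1.00.
Negative cross-price elasticity: complements.

-1.00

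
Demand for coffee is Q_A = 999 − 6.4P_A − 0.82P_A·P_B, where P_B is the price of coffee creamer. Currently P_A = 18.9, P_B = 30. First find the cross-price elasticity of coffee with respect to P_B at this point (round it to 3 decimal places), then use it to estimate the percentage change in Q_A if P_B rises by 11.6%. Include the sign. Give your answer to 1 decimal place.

At P_A = 18.9, P_B = 30: Q_A = 413.1.
∂Q_A/∂P_B = -0.82P_A = -15.4980.
ε = (∂Q_A/∂P_B)(P_B/Q_A) = -15.4980 × 30/413.1 ≈ -1.125.
%ΔQ_A ≈ ε × %ΔP_B = -1.125 × (11.6%) = -13.1%.

-13.1%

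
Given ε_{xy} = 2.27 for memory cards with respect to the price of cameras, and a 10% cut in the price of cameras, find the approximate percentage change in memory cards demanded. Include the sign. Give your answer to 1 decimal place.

%ΔQ ≈ ε × %ΔP of cameras = 2.27 × (-10%) = -22.7%.

-22.7%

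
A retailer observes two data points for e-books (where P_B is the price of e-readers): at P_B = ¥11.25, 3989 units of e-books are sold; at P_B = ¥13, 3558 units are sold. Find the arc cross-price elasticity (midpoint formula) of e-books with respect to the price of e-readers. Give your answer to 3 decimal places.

-0.791

ΔQ_A = 3558 − 3989 = -431; ΔP_B = 13 − 11.25 = 1.75.
Midpoints: Q̄_A = 3773.5, P̄_B = 12.12.
ε = (ΔQ_A/Q̄_A)/(ΔP_B/P̄_B) = (-431/3773.5)/(1.75/12.12) ≈ -0.791.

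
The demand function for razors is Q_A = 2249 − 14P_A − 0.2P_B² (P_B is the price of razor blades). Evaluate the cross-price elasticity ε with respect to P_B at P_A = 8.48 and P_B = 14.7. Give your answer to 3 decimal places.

-0.041

At P_A = 8.48 and P_B = 14.7: Q_A = 2087.062.
∂Q_A/∂P_B = -0.4P_B = -0.4(14.7) = -5.8800.
ε = (∂Q_A/∂P_B)(P_B/Q_A) = -5.8800 × (14.7/2087.062) ≈ -0.041.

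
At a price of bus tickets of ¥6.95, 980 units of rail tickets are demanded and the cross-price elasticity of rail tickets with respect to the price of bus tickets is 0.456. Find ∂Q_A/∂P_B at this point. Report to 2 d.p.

64.30

ε = (∂Q_A/∂P_B)·(P_B/Q_A) ⇒ ∂Q_A/∂P_B = ε·Q_A/P_B = 0.456 × 980/6.95 ≈ 64.30.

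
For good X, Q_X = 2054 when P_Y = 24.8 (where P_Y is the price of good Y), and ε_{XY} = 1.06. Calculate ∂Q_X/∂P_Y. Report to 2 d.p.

87.79

ε = (∂Q_X/∂P_Y)·(P_Y/Q_X) ⇒ ∂Q_X/∂P_Y = ε·Q_X/P_Y = 1.06 × 2054/24.8 ≈ 87.79.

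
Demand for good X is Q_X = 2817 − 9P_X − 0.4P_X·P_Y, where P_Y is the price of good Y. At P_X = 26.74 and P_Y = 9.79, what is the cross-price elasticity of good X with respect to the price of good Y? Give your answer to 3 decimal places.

-0.042

At P_X = 26.74 and P_Y = 9.79: Q_X = 2471.626.
∂Q_X/∂P_Y = -0.4P_X = -0.4(26.74) = -10.6960.
ε = (∂Q_X/∂P_Y)(P_Y/Q_X) = -10.6960 × (9.79/2471.626) ≈ -0.042.
ε < 0: complements.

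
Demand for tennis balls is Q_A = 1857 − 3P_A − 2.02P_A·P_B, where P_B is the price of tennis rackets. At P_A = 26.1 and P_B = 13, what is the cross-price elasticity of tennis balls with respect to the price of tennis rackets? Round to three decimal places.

At P_A = 26.1 and P_B = 13: Q_A = 1093.314.
∂Q_A/∂P_B = -2.02P_A = -2.02(26.1) = -52.7220.
ε = (∂Q_A/∂P_B)(P_B/Q_A) = -52.7220 × (13/1093.314) ≈ -0.627.
ε < 0: complements.

-0.627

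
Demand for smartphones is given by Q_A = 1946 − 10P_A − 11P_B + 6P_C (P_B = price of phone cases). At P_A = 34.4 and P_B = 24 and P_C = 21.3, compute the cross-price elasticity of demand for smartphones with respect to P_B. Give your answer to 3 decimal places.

-0.180

At P_A = 34.4 and P_B = 24 and P_C = 21.3: Q_A = 1465.8.
∂Q_A/∂P_B = -11.
ε = (∂Q_A/∂P_B)(P_B/Q_A) = -11 × (24/1465.8) ≈ -0.180.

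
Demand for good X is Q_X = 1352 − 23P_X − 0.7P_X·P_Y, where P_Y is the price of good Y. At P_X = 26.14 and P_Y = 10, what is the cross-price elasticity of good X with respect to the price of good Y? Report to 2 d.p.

At P_X = 26.14 and P_Y = 10: Q_X = 567.8.
∂Q_X/∂P_Y = -0.7P_X = -0.7(26.14) = -18.2980.
ε = (∂Q_X/∂P_Y)(P_Y/Q_X) = -18.2980 × (10/567.8) ≈ -0.32.
ε < 0: complements.

-0.32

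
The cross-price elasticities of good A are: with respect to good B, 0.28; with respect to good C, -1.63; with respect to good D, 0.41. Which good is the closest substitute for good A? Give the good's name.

Substitutes have ε > 0. Among the positive values, 0.41 (good D) is largest.

good D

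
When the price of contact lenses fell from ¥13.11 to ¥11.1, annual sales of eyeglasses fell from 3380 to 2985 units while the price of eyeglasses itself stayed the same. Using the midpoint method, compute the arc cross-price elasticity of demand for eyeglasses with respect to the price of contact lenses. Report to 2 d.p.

0.75

ΔQ_A = 2985 − 3380 = -395; ΔP_B = 11.1 − 13.11 = -2.01.
Midpoints: Q̄_A = 3182.5, P̄_B = 12.11.
ε = (ΔQ_A/Q̄_A)/(ΔP_B/P̄_B) = (-395/3182.5)/(-2.01/12.11) ≈ 0.75.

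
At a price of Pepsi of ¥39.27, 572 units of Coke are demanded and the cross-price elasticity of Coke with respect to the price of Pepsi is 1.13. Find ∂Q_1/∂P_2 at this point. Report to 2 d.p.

16.46

ε = (∂Q_1/∂P_2)·(P_2/Q_1) ⇒ ∂Q_1/∂P_2 = ε·Q_1/P_2 = 1.13 × 572/39.27 ≈ 16.46.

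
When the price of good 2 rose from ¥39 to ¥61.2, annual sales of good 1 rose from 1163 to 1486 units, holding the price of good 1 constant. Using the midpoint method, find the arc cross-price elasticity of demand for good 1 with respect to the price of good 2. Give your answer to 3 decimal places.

0.550

ΔQ_1 = 1486 − 1163 = 323; ΔP_2 = 61.2 − 39 = 22.2.
Midpoints: Q̄_1 = 1324.5, P̄_2 = 50.10.
ε = (ΔQ_1/Q̄_1)/(ΔP_2/P̄_2) = (323/1324.5)/(22.2/50.10) ≈ 0.550.
ε > 0: good 1 and good 2 are substitutes.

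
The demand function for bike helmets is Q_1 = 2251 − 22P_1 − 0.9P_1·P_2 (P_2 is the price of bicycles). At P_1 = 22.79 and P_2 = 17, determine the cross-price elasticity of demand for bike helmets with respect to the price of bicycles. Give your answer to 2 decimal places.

-0.25

At P_1 = 22.79 and P_2 = 17: Q_1 = 1400.933.
∂Q_1/∂P_2 = -0.9P_1 = -0.9(22.79) = -20.5110.
ε = (∂Q_1/∂P_2)(P_2/Q_1) = -20.5110 × (17/1400.933) ≈ -0.25.
ε < 0: complements.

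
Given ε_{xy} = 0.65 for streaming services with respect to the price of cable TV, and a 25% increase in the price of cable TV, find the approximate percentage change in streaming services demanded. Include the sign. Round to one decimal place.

16.3%

%ΔQ ≈ ε × %ΔP of cable TV = 0.65 × (25%) = 16.3%.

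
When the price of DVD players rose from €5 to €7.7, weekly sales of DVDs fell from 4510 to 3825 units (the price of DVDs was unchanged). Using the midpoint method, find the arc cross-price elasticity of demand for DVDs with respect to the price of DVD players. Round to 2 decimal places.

-0.39

ΔQ_A = 3825 − 4510 = -685; ΔP_B = 7.7 − 5 = 2.7.
Midpoints: Q̄_A = 4167.5, P̄_B = 6.35.
ε = (ΔQ_A/Q̄_A)/(ΔP_B/P̄_B) = (-685/4167.5)/(2.7/6.35) ≈ -0.39.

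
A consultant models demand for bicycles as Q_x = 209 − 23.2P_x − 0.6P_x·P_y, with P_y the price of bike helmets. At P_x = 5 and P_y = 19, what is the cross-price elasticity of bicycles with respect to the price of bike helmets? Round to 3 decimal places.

-1.583

At P_x = 5 and P_y = 19: Q_x = 36.
∂Q_x/∂P_y = -0.6P_x = -0.6(5) = -3.0000.
ε = (∂Q_x/∂P_y)(P_y/Q_x) = -3.0000 × (19/36) ≈ -1.583.
ε < 0: complements.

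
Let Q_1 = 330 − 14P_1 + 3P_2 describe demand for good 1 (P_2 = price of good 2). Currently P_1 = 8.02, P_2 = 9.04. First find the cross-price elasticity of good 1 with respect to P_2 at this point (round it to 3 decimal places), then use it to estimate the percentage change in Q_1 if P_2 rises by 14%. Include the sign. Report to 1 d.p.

At P_1 = 8.02, P_2 = 9.04: Q_1 = 244.84.
∂Q_1/∂P_2 = 3.
ε = (∂Q_1/∂P_2)(P_2/Q_1) = 3.0000 × 9.04/244.84 ≈ 0.111.
%ΔQ_1 ≈ ε × %ΔP_2 = 0.111 × (14%) = 1.6%.

1.6%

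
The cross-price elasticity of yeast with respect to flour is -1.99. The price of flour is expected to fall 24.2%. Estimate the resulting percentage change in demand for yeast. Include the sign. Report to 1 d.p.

%ΔQ ≈ ε × %ΔP of flour = -1.99 × (-24.2%) = 48.2%.
Demand for yeast rises by about 48.2%.

48.2%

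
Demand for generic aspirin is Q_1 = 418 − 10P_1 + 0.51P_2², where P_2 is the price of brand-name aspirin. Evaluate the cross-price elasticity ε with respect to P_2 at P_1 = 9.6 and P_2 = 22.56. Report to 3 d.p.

0.893

At P_1 = 9.6 and P_2 = 22.56: Q_1 = 581.566.
∂Q_1/∂P_2 = 1.02P_2 = 1.02(22.56) = 23.0112.
ε = (∂Q_1/∂P_2)(P_2/Q_1) = 23.0112 × (22.56/581.566) ≈ 0.893.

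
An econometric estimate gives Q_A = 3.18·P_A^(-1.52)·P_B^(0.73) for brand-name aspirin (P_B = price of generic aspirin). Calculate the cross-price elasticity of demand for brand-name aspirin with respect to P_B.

0.73

In a log-linear (constant-elasticity) demand function, the coefficient on the exponent of P_B is the cross-price elasticity.
ε = 0.73. Positive, so brand-name aspirin and generic aspirin are substitutes.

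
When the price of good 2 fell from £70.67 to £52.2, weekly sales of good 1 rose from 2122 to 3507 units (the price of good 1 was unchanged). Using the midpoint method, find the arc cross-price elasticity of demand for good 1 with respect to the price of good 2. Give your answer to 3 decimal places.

-1.637

ΔQ_1 = 3507 − 2122 = 1385; ΔP_2 = 52.2 − 70.67 = -18.47.
Midpoints: Q̄_1 = 2814.5, P̄_2 = 61.44.
ε = (ΔQ_1/Q̄_1)/(ΔP_2/P̄_2) = (1385/2814.5)/(-18.47/61.44) ≈ -1.637.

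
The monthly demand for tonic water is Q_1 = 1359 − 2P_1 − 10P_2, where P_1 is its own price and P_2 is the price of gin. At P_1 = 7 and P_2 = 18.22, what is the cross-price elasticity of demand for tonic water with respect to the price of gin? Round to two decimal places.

-0.16

At P_1 = 7 and P_2 = 18.22: Q_1 = 1162.8.
∂Q_1/∂P_2 = -10.
ε = (∂Q_1/∂P_2)(P_2/Q_1) = -10 × (18.22/1162.8) ≈ -0.16.
Since ε < 0, tonic water and gin are complements.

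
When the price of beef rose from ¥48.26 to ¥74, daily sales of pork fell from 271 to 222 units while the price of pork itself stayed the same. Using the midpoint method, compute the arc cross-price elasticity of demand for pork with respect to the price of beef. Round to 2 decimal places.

ΔQ_A = 222 − 271 = -49; ΔP_B = 74 − 48.26 = 25.74.
Midpoints: Q̄_A = 246.5, P̄_B = 61.13.
ε = (ΔQ_A/Q̄_A)/(ΔP_B/P̄_B) = (-49/246.5)/(25.74/61.13) ≈ -0.47.
ε < 0: pork and beef are complements.

-0.47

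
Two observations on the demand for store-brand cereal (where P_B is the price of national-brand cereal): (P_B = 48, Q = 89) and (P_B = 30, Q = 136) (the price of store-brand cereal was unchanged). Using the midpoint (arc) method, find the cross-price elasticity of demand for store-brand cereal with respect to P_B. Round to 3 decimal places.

ΔQ_A = 136 − 89 = 47; ΔP_B = 30 − 48 = -18.
Midpoints: Q̄_A = 112.5, P̄_B = 39.00.
ε = (ΔQ_A/Q̄_A)/(ΔP_B/P̄_B) = (47/112.5)/(-18/39.00) ≈ -0.905.
ε < 0: store-brand cereal and national-brand cereal are complements.

-0.905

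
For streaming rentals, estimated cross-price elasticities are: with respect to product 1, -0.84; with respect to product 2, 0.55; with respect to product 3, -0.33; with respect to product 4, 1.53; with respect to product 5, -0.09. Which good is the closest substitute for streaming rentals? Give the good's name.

product 4

Substitutes have ε > 0. Among the positive values, 1.53 (product 4) is largest.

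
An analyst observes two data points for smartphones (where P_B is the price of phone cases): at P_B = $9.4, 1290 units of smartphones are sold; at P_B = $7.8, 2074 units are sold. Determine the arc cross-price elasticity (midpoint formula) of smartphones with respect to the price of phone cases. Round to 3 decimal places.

ΔQ_A = 2074 − 1290 = 784; ΔP_B = 7.8 − 9.4 = -1.6.
Midpoints: Q̄_A = 1682.0, P̄_B = 8.60.
ε = (ΔQ_A/Q̄_A)/(ΔP_B/P̄_B) = (784/1682.0)/(-1.6/8.60) ≈ -2.505.
ε < 0: smartphones and phone cases are complements.

-2.505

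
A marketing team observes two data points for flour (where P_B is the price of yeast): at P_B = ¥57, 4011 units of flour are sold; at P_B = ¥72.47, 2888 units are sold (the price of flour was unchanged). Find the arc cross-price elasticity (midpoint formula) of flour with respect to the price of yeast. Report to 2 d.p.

-1.36

ΔQ_A = 2888 − 4011 = -1123; ΔP_B = 72.47 − 57 = 15.47.
Midpoints: Q̄_A = 3449.5, P̄_B = 64.73.
ε = (ΔQ_A/Q̄_A)/(ΔP_B/P̄_B) = (-1123/3449.5)/(15.47/64.73) ≈ -1.36.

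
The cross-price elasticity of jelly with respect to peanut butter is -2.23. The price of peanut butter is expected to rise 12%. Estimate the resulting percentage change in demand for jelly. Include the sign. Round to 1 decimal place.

-26.8%

%ΔQ ≈ ε × %ΔP of peanut butter = -2.23 × (12%) = -26.8%.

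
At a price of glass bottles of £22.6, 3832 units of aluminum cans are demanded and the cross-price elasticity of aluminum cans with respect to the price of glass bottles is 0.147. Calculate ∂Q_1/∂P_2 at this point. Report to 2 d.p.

24.92

ε = (∂Q_1/∂P_2)·(P_2/Q_1) ⇒ ∂Q_1/∂P_2 = ε·Q_1/P_2 = 0.147 × 3832/22.6 ≈ 24.92.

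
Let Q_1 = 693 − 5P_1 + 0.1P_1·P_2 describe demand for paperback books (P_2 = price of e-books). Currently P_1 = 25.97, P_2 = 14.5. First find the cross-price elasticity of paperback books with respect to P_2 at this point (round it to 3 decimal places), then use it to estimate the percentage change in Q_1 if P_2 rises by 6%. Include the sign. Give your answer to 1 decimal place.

0.4%

At P_1 = 25.97, P_2 = 14.5: Q_1 = 600.807.
∂Q_1/∂P_2 = 0.1P_1 = 2.5970.
ε = (∂Q_1/∂P_2)(P_2/Q_1) = 2.5970 × 14.5/600.807 ≈ 0.063.
%ΔQ_1 ≈ ε × %ΔP_2 = 0.063 × (6%) = 0.4%.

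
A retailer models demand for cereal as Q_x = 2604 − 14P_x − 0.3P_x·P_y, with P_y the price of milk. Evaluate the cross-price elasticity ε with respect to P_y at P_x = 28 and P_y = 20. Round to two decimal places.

At P_x = 28 and P_y = 20: Q_x = 2044.
∂Q_x/∂P_y = -0.3P_x = -0.3(28) = -8.4000.
ε = (∂Q_x/∂P_y)(P_y/Q_x) = -8.4000 × (20/2044) ≈ -0.08.
ε < 0: complements.

-0.08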